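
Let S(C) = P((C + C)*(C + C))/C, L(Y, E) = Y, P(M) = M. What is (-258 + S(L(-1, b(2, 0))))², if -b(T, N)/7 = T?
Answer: 68644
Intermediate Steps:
b(T, N) = -7*T
S(C) = 4*C (S(C) = ((C + C)*(C + C))/C = ((2*C)*(2*C))/C = (4*C²)/C = 4*C)
(-258 + S(L(-1, b(2, 0))))² = (-258 + 4*(-1))² = (-258 - 4)² = (-262)² = 68644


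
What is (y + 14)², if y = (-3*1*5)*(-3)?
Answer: 3481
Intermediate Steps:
y = 45 (y = -3*5*(-3) = -15*(-3) = 45)
(y + 14)² = (45 + 14)² = 59² = 3481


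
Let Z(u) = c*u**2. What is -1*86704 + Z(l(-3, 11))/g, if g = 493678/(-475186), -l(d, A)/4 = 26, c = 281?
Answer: -743517383184/246839 ≈ -3.0122e+6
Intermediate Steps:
l(d, A) = -104 (l(d, A) = -4*26 = -104)
Z(u) = 281*u**2
g = -246839/237593 (g = 493678*(-1/475186) = -246839/237593 ≈ -1.0389)
-1*86704 + Z(l(-3, 11))/g = -1*86704 + (281*(-104)**2)/(-246839/237593) = -86704 + (281*10816)*(-237593/246839) = -86704 + 3039296*(-237593/246839) = -86704 - 722115454528/246839 = -743517383184/246839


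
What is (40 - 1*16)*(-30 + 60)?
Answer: 720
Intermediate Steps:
(40 - 1*16)*(-30 + 60) = (40 - 16)*30 = 24*30 = 720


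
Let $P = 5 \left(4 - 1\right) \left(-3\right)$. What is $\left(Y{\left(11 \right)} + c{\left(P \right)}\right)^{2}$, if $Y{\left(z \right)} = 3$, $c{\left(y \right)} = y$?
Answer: $1764$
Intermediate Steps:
$P = -45$ ($P = 5 \cdot 3 \left(-3\right) = 5 \left(-9\right) = -45$)
$\left(Y{\left(11 \right)} + c{\left(P \right)}\right)^{2} = \left(3 - 45\right)^{2} = \left(-42\right)^{2} = 1764$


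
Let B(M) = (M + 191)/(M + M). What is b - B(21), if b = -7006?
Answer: -147232/21 ≈ -7011.0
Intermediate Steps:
B(M) = (191 + M)/(2*M) (B(M) = (191 + M)/((2*M)) = (191 + M)*(1/(2*M)) = (191 + M)/(2*M))
b - B(21) = -7006 - (191 + 21)/(2*21) = -7006 - 212/(2*21) = -7006 - 1*106/21 = -7006 - 106/21 = -147232/21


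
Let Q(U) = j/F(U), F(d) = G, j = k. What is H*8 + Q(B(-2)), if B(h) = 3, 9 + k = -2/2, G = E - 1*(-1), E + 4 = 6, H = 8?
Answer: 182/3 ≈ 60.667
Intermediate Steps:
E = 2 (E = -4 + 6 = 2)
G = 3 (G = 2 - 1*(-1) = 2 + 1 = 3)
k = -10 (k = -9 - 2/2 = -9 - 2*1/2 = -9 - 1 = -10)
j = -10
F(d) = 3
Q(U) = -10/3
H*8 + Q(B(-2)) = 8*8 - 10/3 = 64 - 10/3 = 182/3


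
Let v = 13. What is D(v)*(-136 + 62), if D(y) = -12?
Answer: 888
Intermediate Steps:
D(v)*(-136 + 62) = -12*(-136 + 62) = -12*(-74) = 888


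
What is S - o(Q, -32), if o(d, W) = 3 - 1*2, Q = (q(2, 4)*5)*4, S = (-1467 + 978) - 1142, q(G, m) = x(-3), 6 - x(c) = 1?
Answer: -1632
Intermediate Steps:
x(c) = 5 (x(c) = 6 - 1*1 = 6 - 1 = 5)
q(G, m) = 5
S = -1631 (S = -489 - 1142 = -1631)
Q = 100 (Q = (5*5)*4 = 25*4 = 100)
o(d, W) = 1 (o(d, W) = 3 - 2 = 1)
S - o(Q, -32) = -1631 - 1*1 = -1631 - 1 = -1632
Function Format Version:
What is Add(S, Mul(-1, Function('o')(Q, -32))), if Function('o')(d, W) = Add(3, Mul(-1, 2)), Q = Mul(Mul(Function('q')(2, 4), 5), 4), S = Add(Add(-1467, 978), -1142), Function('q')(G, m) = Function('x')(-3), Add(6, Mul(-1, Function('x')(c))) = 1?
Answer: -1632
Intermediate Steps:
Function('x')(c) = 5 (Function('x')(c) = Add(6, Mul(-1, 1)) = Add(6, -1) = 5)
Function('q')(G, m) = 5
S = -1631 (S = Add(-489, -1142) = -1631)
Q = 100 (Q = Mul(Mul(5, 5), 4) = Mul(25, 4) = 100)
Function('o')(d, W) = 1 (Function('o')(d, W) = Add(3, -2) = 1)
Add(S, Mul(-1, Function('o')(Q, -32))) = Add(-1631, Mul(-1, 1)) = Add(-1631, -1) = -1632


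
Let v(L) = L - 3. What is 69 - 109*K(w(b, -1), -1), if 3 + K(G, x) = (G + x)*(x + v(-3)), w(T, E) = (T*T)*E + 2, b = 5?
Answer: -17916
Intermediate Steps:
w(T, E) = 2 + E*T² (w(T, E) = T²*E + 2 = E*T² + 2 = 2 + E*T²)
v(L) = -3 + L
K(G, x) = -3 + (-6 + x)*(G + x) (K(G, x) = -3 + (G + x)*(x + (-3 - 3)) = -3 + (G + x)*(x - 6) = -3 + (G + x)*(-6 + x) = -3 + (-6 + x)*(G + x))
69 - 109*K(w(b, -1), -1) = 69 - 109*(-3 + (-1)² - 6*(2 - 1*5²) - 6*(-1) + (2 - 1*5²)*(-1)) = 69 - 109*(-3 + 1 - 6*(2 - 1*25) + 6 + (2 - 1*25)*(-1)) = 69 - 109*(-3 + 1 - 6*(2 - 25) + 6 + (2 - 25)*(-1)) = 69 - 109*(-3 + 1 - 6*(-23) + 6 - 23*(-1)) = 69 - 109*(-3 + 1 + 138 + 6 + 23) = 69 - 109*165 = 69 - 17985 = -17916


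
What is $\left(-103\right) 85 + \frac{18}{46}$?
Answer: $- \frac{201356}{23} \approx -8754.6$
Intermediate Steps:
$\left(-103\right) 85 + \frac{18}{46} = -8755 + 18 \cdot \frac{1}{46} = -8755 + \frac{9}{23} = - \frac{201356}{23}$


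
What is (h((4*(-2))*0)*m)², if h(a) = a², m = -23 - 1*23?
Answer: 0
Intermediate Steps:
m = -46 (m = -23 - 23 = -46)
(h((4*(-2))*0)*m)² = (((4*(-2))*0)²*(-46))² = ((-8*0)²*(-46))² = (0²*(-46))² = (0*(-46))² = 0² = 0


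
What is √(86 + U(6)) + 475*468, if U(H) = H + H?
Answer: 222300 + 7*√2 ≈ 2.2231e+5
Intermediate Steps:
U(H) = 2*H
√(86 + U(6)) + 475*468 = √(86 + 2*6) + 475*468 = √(86 + 12) + 222300 = √98 + 222300 = 7*√2 + 222300 = 222300 + 7*√2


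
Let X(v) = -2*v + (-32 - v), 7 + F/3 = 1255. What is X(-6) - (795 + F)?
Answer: -4553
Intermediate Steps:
F = 3744 (F = -21 + 3*1255 = -21 + 3765 = 3744)
X(v) = -32 - 3*v
X(-6) - (795 + F) = (-32 - 3*(-6)) - (795 + 3744) = (-32 + 18) - 1*4539 = -14 - 4539 = -4553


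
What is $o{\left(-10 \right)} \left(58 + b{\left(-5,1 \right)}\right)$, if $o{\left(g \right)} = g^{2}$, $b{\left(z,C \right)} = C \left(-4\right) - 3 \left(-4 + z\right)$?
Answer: $8100$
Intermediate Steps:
$b{\left(z,C \right)} = 12 - 4 C - 3 z$ ($b{\left(z,C \right)} = - 4 C - \left(-12 + 3 z\right) = 12 - 4 C - 3 z$)
$o{\left(-10 \right)} \left(58 + b{\left(-5,1 \right)}\right) = \left(-10\right)^{2} \left(58 - -23\right) = 100 \left(58 + \left(12 - 4 + 15\right)\right) = 100 \left(58 + 23\right) = 100 \cdot 81 = 8100$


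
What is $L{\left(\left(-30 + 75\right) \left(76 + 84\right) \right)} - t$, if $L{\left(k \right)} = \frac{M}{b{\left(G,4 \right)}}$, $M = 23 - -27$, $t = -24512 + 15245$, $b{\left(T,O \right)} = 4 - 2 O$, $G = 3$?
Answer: $\frac{18509}{2} \approx 9254.5$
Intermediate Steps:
$t = -9267$
$M = 50$ ($M = 23 + 27 = 50$)
$L{\left(k \right)} = - \frac{25}{2}$ ($L{\left(k \right)} = \frac{50}{4 - 8} = \frac{50}{-4} = 50 \left(- \frac{1}{4}\right) = - \frac{25}{2}$)
$L{\left(\left(-30 + 75\right) \left(76 + 84\right) \right)} - t = - \frac{25}{2} - -9267 = - \frac{25}{2} + 9267 = \frac{18509}{2}$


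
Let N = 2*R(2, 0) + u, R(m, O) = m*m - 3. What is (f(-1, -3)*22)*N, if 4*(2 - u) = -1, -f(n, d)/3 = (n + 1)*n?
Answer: 0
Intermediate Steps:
f(n, d) = -3*n*(1 + n) (f(n, d) = -3*(n + 1)*n = -3*(1 + n)*n = -3*n*(1 + n))
u = 9/4 (u = 2 - 1/4*(-1) = 2 + 1/4 = 9/4 ≈ 2.2500)
R(m, O) = -3 + m**2 (R(m, O) = m**2 - 3 = -3 + m**2)
N = 17/4 (N = 2*(-3 + 2**2) + 9/4 = 2*(-3 + 4) + 9/4 = 2*1 + 9/4 = 2 + 9/4 = 17/4 ≈ 4.2500)
(f(-1, -3)*22)*N = (-3*(-1)*(1 - 1)*22)*(17/4) = (-3*(-1)*0*22)*(17/4) = (0*22)*(17/4) = 0*(17/4) = 0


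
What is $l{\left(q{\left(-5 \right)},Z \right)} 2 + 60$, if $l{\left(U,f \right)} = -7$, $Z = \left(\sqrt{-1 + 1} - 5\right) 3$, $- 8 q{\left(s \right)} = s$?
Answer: $46$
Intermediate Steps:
$q{\left(s \right)} = - \frac{s}{8}$
$Z = -15$ ($Z = \left(\sqrt{0} - 5\right) 3 = \left(0 - 5\right) 3 = \left(-5\right) 3 = -15$)
$l{\left(q{\left(-5 \right)},Z \right)} 2 + 60 = \left(-7\right) 2 + 60 = -14 + 60 = 46$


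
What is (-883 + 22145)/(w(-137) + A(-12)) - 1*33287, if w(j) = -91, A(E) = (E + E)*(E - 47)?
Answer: -44084013/1325 ≈ -33271.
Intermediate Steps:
A(E) = 2*E*(-47 + E) (A(E) = (2*E)*(-47 + E) = 2*E*(-47 + E))
(-883 + 22145)/(w(-137) + A(-12)) - 1*33287 = (-883 + 22145)/(-91 + 2*(-12)*(-47 - 12)) - 1*33287 = 21262/(-91 + 2*(-12)*(-59)) - 33287 = 21262/(-91 + 1416) - 33287 = 21262/1325 - 33287 = -44084013/1325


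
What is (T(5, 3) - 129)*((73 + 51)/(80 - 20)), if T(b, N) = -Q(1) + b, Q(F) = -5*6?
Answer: -2914/15 ≈ -194.27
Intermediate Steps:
Q(F) = -30
T(b, N) = 30 + b (T(b, N) = -1*(-30) + b = 30 + b)
(T(5, 3) - 129)*((73 + 51)/(80 - 20)) = ((30 + 5) - 129)*((73 + 51)/(80 - 20)) = (35 - 129)*(124/60) = -11656/60 = -94*31/15 = -2914/15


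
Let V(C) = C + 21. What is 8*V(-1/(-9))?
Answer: 1520/9 ≈ 168.89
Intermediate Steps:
V(C) = 21 + C
8*V(-1/(-9)) = 8*(21 - 1/(-9)) = 8*(21 - 1*(-⅑)) = 8*(21 + ⅑) = 8*(190/9) = 1520/9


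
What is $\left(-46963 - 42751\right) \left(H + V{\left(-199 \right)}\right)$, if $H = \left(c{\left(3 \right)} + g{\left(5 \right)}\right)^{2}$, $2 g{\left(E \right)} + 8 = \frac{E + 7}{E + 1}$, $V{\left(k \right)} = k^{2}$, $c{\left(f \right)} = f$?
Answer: $-3552764114$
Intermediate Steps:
$g{\left(E \right)} = -4 + \frac{7 + E}{2 \left(1 + E\right)}$ ($g{\left(E \right)} = -4 + \frac{\left(E + 7\right) \frac{1}{E + 1}}{2} = -4 + \frac{\left(7 + E\right) \frac{1}{1 + E}}{2} = -4 + \frac{\frac{1}{1 + E} \left(7 + E\right)}{2} = -4 + \frac{7 + E}{2 \left(1 + E\right)}$)
$H = 0$ ($H = \left(3 + \frac{-1 - 35}{2 \left(1 + 5\right)}\right)^{2} = \left(3 + \frac{-1 - 35}{2 \cdot 6}\right)^{2} = \left(3 + \frac{1}{2} \cdot \frac{1}{6} \left(-36\right)\right)^{2} = \left(3 - 3\right)^{2} = 0^{2} = 0$)
$\left(-46963 - 42751\right) \left(H + V{\left(-199 \right)}\right) = \left(-46963 - 42751\right) \left(0 + \left(-199\right)^{2}\right) = - 89714 \left(0 + 39601\right) = \left(-89714\right) 39601 = -3552764114$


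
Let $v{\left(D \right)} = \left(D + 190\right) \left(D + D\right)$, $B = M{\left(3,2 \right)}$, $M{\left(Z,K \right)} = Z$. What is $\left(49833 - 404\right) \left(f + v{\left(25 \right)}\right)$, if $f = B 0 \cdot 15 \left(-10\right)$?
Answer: $531361750$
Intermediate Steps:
$B = 3$
$v{\left(D \right)} = 2 D \left(190 + D\right)$ ($v{\left(D \right)} = \left(190 + D\right) 2 D = 2 D \left(190 + D\right)$)
$f = 0$ ($f = 3 \cdot 0 \cdot 15 \left(-10\right) = 3 \cdot 0 \left(-10\right) = 3 \cdot 0 = 0$)
$\left(49833 - 404\right) \left(f + v{\left(25 \right)}\right) = \left(49833 - 404\right) \left(0 + 2 \cdot 25 \left(190 + 25\right)\right) = 49429 \left(0 + 2 \cdot 25 \cdot 215\right) = 49429 \left(0 + 10750\right) = 49429 \cdot 10750 = 531361750$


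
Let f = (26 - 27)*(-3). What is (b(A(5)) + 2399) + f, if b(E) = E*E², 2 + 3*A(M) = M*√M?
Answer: 64096/27 + 685*√5/27 ≈ 2430.7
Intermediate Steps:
A(M) = -⅔ + M^(3/2)/3 (A(M) = -⅔ + (M*√M)/3 = -⅔ + M^(3/2)/3)
f = 3 (f = -1*(-3) = 3)
b(E) = E³
(b(A(5)) + 2399) + f = ((-⅔ + 5^(3/2)/3)³ + 2399) + 3 = ((-⅔ + (5*√5)/3)³ + 2399) + 3 = ((-⅔ + 5*√5/3)³ + 2399) + 3 = (2399 + (-⅔ + 5*√5/3)³) + 3 = 2402 + (-⅔ + 5*√5/3)³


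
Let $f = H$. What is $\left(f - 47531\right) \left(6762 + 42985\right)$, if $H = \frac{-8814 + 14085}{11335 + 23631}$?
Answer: $- \frac{82677706940225}{34966} \approx -2.3645 \cdot 10^{9}$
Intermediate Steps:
$H = \frac{5271}{34966} \approx 0.15075$
$f = \frac{5271}{34966} \approx 0.15075$
$\left(f - 47531\right) \left(6762 + 42985\right) = \left(\frac{5271}{34966} - 47531\right) \left(6762 + 42985\right) = \left(- \frac{1661963675}{34966}\right) 49747 = - \frac{82677706940225}{34966}$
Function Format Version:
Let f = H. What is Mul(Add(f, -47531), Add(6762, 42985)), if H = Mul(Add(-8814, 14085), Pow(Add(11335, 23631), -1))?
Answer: Rational(-82677706940225, 34966) ≈ -2.3645e+9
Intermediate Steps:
H = Rational(5271, 34966) (H = Mul(5271, Pow(34966, -1)) = Mul(5271, Rational(1, 34966)) = Rational(5271, 34966) ≈ 0.15075)
f = Rational(5271, 34966) ≈ 0.15075
Mul(Add(f, -47531), Add(6762, 42985)) = Mul(Add(Rational(5271, 34966), -47531), Add(6762, 42985)) = Mul(Rational(-1661963675, 34966), 49747) = Rational(-82677706940225, 34966)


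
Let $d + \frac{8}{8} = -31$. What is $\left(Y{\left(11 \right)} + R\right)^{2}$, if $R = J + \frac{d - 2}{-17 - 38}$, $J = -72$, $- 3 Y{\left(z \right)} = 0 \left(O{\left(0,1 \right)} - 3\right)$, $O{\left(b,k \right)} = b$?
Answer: $\frac{15413476}{3025} \approx 5095.4$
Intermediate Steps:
$d = -32$ ($d = -1 - 31 = -32$)
$Y{\left(z \right)} = 0$ ($Y{\left(z \right)} = - \frac{0 \left(0 - 3\right)}{3} = - \frac{0 \left(-3\right)}{3} = \left(- \frac{1}{3}\right) 0 = 0$)
$R = - \frac{3926}{55}$ ($R = -72 + \frac{-32 - 2}{-17 - 38} = -72 - \frac{34}{-55} = -72 - - \frac{34}{55} = -72 + \frac{34}{55} = - \frac{3926}{55} \approx -71.382$)
$\left(Y{\left(11 \right)} + R\right)^{2} = \left(0 - \frac{3926}{55}\right)^{2} = \left(- \frac{3926}{55}\right)^{2} = \frac{15413476}{3025}$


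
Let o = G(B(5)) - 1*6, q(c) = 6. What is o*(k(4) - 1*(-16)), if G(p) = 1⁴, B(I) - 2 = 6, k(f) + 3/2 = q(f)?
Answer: -205/2 ≈ -102.50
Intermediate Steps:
k(f) = 9/2 (k(f) = -3/2 + 6 = 9/2)
B(I) = 8 (B(I) = 2 + 6 = 8)
G(p) = 1
o = -5 (o = 1 - 1*6 = 1 - 6 = -5)
o*(k(4) - 1*(-16)) = -5*(9/2 - 1*(-16)) = -5*(9/2 + 16) = -5*41/2 = -205/2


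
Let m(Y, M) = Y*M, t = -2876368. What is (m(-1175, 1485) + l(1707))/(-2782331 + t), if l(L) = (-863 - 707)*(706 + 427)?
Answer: 3523685/5658699 ≈ 0.62270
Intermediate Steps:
m(Y, M) = M*Y
l(L) = -1778810 (l(L) = -1570*1133 = -1778810)
(m(-1175, 1485) + l(1707))/(-2782331 + t) = (1485*(-1175) - 1778810)/(-2782331 - 2876368) = (-1744875 - 1778810)/(-5658699) = -3523685*(-1/5658699) = 3523685/5658699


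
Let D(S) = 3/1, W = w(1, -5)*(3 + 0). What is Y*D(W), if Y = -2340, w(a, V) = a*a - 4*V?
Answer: -7020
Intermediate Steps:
w(a, V) = a**2 - 4*V
W = 63 (W = (1**2 - 4*(-5))*(3 + 0) = (1 + 20)*3 = 21*3 = 63)
D(S) = 3 (D(S) = 3*1 = 3)
Y*D(W) = -2340*3 = -7020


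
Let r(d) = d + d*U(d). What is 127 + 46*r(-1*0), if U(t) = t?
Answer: 127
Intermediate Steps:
r(d) = d + d² (r(d) = d + d*d = d + d²)
127 + 46*r(-1*0) = 127 + 46*((-1*0)*(1 - 1*0)) = 127 + 46*(0*(1 + 0)) = 127 + 46*(0*1) = 127 + 46*0 = 127 + 0 = 127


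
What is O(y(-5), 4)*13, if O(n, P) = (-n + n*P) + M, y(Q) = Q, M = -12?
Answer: -351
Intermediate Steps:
O(n, P) = -12 - n + P*n (O(n, P) = (-n + n*P) - 12 = (-n + P*n) - 12 = -12 - n + P*n)
O(y(-5), 4)*13 = (-12 - 1*(-5) + 4*(-5))*13 = (-12 + 5 - 20)*13 = -27*13 = -351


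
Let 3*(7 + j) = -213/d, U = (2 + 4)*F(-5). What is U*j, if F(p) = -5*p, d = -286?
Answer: -144825/143 ≈ -1012.8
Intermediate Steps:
U = 150 (U = (2 + 4)*(-5*(-5)) = 6*25 = 150)
j = -1931/286 (j = -7 + (-213/(-286))/3 = -7 + (-213*(-1/286))/3 = -7 + (⅓)*(213/286) = -7 + 71/286 = -1931/286 ≈ -6.7517)
U*j = 150*(-1931/286) = -144825/143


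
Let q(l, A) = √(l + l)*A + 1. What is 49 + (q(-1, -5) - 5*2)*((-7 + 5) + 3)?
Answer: 40 - 5*I*√2 ≈ 40.0 - 7.0711*I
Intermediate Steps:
q(l, A) = 1 + A*√2*√l (q(l, A) = √(2*l)*A + 1 = (√2*√l)*A + 1 = A*√2*√l + 1 = 1 + A*√2*√l)
49 + (q(-1, -5) - 5*2)*((-7 + 5) + 3) = 49 + ((1 - 5*√2*√(-1)) - 5*2)*((-7 + 5) + 3) = 49 + ((1 - 5*√2*I) - 10)*(-2 + 3) = 49 + ((1 - 5*I*√2) - 10)*1 = 49 + (-9 - 5*I*√2)*1 = 49 + (-9 - 5*I*√2) = 40 - 5*I*√2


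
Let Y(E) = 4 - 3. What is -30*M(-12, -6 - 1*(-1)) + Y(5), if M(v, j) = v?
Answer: 361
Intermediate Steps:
Y(E) = 1
-30*M(-12, -6 - 1*(-1)) + Y(5) = -30*(-12) + 1 = 360 + 1 = 361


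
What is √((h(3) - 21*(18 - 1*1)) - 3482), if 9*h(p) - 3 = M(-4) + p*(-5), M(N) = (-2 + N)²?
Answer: I*√34527/3 ≈ 61.938*I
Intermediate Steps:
h(p) = 13/3 - 5*p/9 (h(p) = ⅓ + ((-2 - 4)² + p*(-5))/9 = ⅓ + ((-6)² - 5*p)/9 = ⅓ + (36 - 5*p)/9 = ⅓ + (4 - 5*p/9) = 13/3 - 5*p/9)
√((h(3) - 21*(18 - 1*1)) - 3482) = √(((13/3 - 5/9*3) - 21*(18 - 1*1)) - 3482) = √(((13/3 - 5/3) - 21*(18 - 1)) - 3482) = √((8/3 - 21*17) - 3482) = √((8/3 - 357) - 3482) = √(-1063/3 - 3482) = √(-11509/3) = I*√34527/3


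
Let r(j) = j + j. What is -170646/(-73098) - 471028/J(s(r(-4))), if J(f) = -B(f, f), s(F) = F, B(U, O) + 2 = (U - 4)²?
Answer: 2871286373/864993 ≈ 3319.4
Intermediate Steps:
r(j) = 2*j
B(U, O) = -2 + (-4 + U)² (B(U, O) = -2 + (U - 4)² = -2 + (-4 + U)²)
J(f) = 2 - (-4 + f)² (J(f) = -(-2 + (-4 + f)²) = 2 - (-4 + f)²)
-170646/(-73098) - 471028/J(s(r(-4))) = -170646/(-73098) - 471028/(2 - (-4 + 2*(-4))²) = -170646*(-1/73098) - 471028/(2 - (-4 - 8)²) = 28441/12183 - 471028/(2 - 1*(-12)²) = 28441/12183 - 471028/(2 - 1*144) = 28441/12183 - 471028/(2 - 144) = 28441/12183 - 471028/(-142) = 28441/12183 - 471028*(-1/142) = 28441/12183 + 235514/71 = 2871286373/864993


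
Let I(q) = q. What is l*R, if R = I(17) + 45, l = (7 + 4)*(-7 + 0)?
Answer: -4774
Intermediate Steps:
l = -77 (l = 11*(-7) = -77)
R = 62 (R = 17 + 45 = 62)
l*R = -77*62 = -4774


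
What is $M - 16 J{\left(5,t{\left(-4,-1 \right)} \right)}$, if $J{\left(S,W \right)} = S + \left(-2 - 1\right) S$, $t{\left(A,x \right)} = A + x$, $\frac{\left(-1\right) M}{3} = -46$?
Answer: $298$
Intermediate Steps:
$M = 138$ ($M = \left(-3\right) \left(-46\right) = 138$)
$J{\left(S,W \right)} = - 2 S$ ($J{\left(S,W \right)} = S - 3 S = - 2 S$)
$M - 16 J{\left(5,t{\left(-4,-1 \right)} \right)} = 138 - 16 \left(\left(-2\right) 5\right) = 138 - -160 = 138 + 160 = 298$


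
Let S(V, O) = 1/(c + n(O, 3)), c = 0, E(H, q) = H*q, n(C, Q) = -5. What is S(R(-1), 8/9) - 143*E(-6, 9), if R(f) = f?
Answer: 38609/5 ≈ 7721.8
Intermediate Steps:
S(V, O) = -1/5 (S(V, O) = 1/(0 - 5) = 1/(-5) = -1/5)
S(R(-1), 8/9) - 143*E(-6, 9) = -1/5 - (-858)*9 = -1/5 - 143*(-54) = -1/5 + 7722 = 38609/5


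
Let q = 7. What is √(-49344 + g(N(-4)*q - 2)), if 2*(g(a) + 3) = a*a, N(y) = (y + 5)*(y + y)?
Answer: I*√47665 ≈ 218.32*I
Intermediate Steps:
N(y) = 2*y*(5 + y) (N(y) = (5 + y)*(2*y) = 2*y*(5 + y))
g(a) = -3 + a²/2 (g(a) = -3 + (a*a)/2 = -3 + a²/2)
√(-49344 + g(N(-4)*q - 2)) = √(-49344 + (-3 + ((2*(-4)*(5 - 4))*7 - 2)²/2)) = √(-49344 + (-3 + ((2*(-4)*1)*7 - 2)²/2)) = √(-49344 + (-3 + (-8*7 - 2)²/2)) = √(-49344 + (-3 + (-56 - 2)²/2)) = √(-49344 + (-3 + (½)*(-58)²)) = √(-49344 + (-3 + (½)*3364)) = √(-49344 + (-3 + 1682)) = √(-49344 + 1679) = √(-47665) = I*√47665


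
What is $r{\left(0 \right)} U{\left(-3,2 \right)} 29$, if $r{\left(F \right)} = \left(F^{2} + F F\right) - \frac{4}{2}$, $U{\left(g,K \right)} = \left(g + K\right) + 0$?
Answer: $58$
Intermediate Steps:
$U{\left(g,K \right)} = K + g$ ($U{\left(g,K \right)} = \left(K + g\right) + 0 = K + g$)
$r{\left(F \right)} = -2 + 2 F^{2}$ ($r{\left(F \right)} = \left(F^{2} + F^{2}\right) - 2 = 2 F^{2} - 2 = -2 + 2 F^{2}$)
$r{\left(0 \right)} U{\left(-3,2 \right)} 29 = \left(-2 + 2 \cdot 0^{2}\right) \left(2 - 3\right) 29 = \left(-2 + 2 \cdot 0\right) \left(-1\right) 29 = \left(-2 + 0\right) \left(-1\right) 29 = \left(-2\right) \left(-1\right) 29 = 2 \cdot 29 = 58$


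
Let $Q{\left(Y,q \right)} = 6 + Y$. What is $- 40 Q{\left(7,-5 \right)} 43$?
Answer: $-22360$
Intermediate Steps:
$- 40 Q{\left(7,-5 \right)} 43 = - 40 \left(6 + 7\right) 43 = \left(-40\right) 13 \cdot 43 = \left(-520\right) 43 = -22360$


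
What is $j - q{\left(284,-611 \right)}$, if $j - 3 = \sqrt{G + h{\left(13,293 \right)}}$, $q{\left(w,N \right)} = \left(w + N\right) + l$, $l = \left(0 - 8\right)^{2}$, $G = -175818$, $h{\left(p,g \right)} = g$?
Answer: $266 + 5 i \sqrt{7021} \approx 266.0 + 418.96 i$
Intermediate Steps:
$l = 64$ ($l = \left(-8\right)^{2} = 64$)
$q{\left(w,N \right)} = 64 + N + w$ ($q{\left(w,N \right)} = \left(w + N\right) + 64 = \left(N + w\right) + 64 = 64 + N + w$)
$j = 3 + 5 i \sqrt{7021}$ ($j = 3 + \sqrt{-175818 + 293} = 3 + \sqrt{-175525} = 3 + 5 i \sqrt{7021} \approx 3.0 + 418.96 i$)
$j - q{\left(284,-611 \right)} = \left(3 + 5 i \sqrt{7021}\right) - \left(64 - 611 + 284\right) = \left(3 + 5 i \sqrt{7021}\right) - -263 = \left(3 + 5 i \sqrt{7021}\right) + 263 = 266 + 5 i \sqrt{7021}$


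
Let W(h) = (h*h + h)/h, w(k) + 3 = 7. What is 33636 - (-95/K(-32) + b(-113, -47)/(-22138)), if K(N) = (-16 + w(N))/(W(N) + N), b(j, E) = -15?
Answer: 1511350161/44276 ≈ 34135.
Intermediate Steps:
w(k) = 4 (w(k) = -3 + 7 = 4)
W(h) = (h + h²)/h (W(h) = (h² + h)/h = (h + h²)/h)
K(N) = -12/(1 + 2*N) (K(N) = (-16 + 4)/((1 + N) + N) = -12/(1 + 2*N))
33636 - (-95/K(-32) + b(-113, -47)/(-22138)) = 33636 - (-95/((-12/(1 + 2*(-32)))) - 15/(-22138)) = 33636 - (-95/((-12/(1 - 64))) - 15*(-1/22138)) = 33636 - (-95/((-12/(-63))) + 15/22138) = 33636 - (-95/((-12*(-1/63))) + 15/22138) = 33636 - (-95/4/21 + 15/22138) = 33636 - (-95*21/4 + 15/22138) = 33636 - (-1995/4 + 15/22138) = 33636 - 1*(-22082625/44276) = 33636 + 22082625/44276 = 1511350161/44276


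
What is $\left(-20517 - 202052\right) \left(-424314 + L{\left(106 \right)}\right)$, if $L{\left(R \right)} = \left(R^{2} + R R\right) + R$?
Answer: $89413979784$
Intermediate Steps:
$L{\left(R \right)} = R + 2 R^{2}$ ($L{\left(R \right)} = \left(R^{2} + R^{2}\right) + R = 2 R^{2} + R = R + 2 R^{2}$)
$\left(-20517 - 202052\right) \left(-424314 + L{\left(106 \right)}\right) = \left(-20517 - 202052\right) \left(-424314 + 106 \left(1 + 2 \cdot 106\right)\right) = - 222569 \left(-424314 + 106 \left(1 + 212\right)\right) = - 222569 \left(-424314 + 106 \cdot 213\right) = - 222569 \left(-424314 + 22578\right) = \left(-222569\right) \left(-401736\right) = 89413979784$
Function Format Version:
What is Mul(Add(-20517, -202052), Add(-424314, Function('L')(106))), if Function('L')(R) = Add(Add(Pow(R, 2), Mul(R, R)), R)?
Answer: 89413979784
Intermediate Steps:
Function('L')(R) = Add(R, Mul(2, Pow(R, 2))) (Function('L')(R) = Add(Add(Pow(R, 2), Pow(R, 2)), R) = Add(Mul(2, Pow(R, 2)), R) = Add(R, Mul(2, Pow(R, 2))))
Mul(Add(-20517, -202052), Add(-424314, Function('L')(106))) = Mul(Add(-20517, -202052), Add(-424314, Mul(106, Add(1, Mul(2, 106))))) = Mul(-222569, Add(-424314, Mul(106, Add(1, 212)))) = Mul(-222569, Add(-424314, Mul(106, 213))) = Mul(-222569, Add(-424314, 22578)) = Mul(-222569, -401736) = 89413979784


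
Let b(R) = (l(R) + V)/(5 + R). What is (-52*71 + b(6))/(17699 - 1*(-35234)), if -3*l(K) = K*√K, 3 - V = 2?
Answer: -40611/582263 - 2*√6/582263 ≈ -0.069755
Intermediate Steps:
V = 1 (V = 3 - 1*2 = 3 - 2 = 1)
l(K) = -K^(3/2)/3 (l(K) = -K*√K/3 = -K^(3/2)/3)
b(R) = (1 - R^(3/2)/3)/(5 + R) (b(R) = (-R^(3/2)/3 + 1)/(5 + R) = (1 - R^(3/2)/3)/(5 + R))
(-52*71 + b(6))/(17699 - 1*(-35234)) = (-52*71 + (3 - 6^(3/2))/(3*(5 + 6)))/(17699 - 1*(-35234)) = (-3692 + (⅓)*(3 - 6*√6)/11)/(17699 + 35234) = (-3692 + (⅓)*(1/11)*(3 - 6*√6))/52933 = (-3692 + (1/11 - 2*√6/11))*(1/52933) = (-40611/11 - 2*√6/11)*(1/52933) = -40611/582263 - 2*√6/582263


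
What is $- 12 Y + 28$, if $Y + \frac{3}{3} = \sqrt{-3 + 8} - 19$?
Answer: $268 - 12 \sqrt{5} \approx 241.17$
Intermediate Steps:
$Y = -20 + \sqrt{5}$ ($Y = -1 - \left(19 - \sqrt{-3 + 8}\right) = -1 - \left(19 - \sqrt{5}\right) = -20 + \sqrt{5} \approx -17.764$)
$- 12 Y + 28 = - 12 \left(-20 + \sqrt{5}\right) + 28 = \left(240 - 12 \sqrt{5}\right) + 28 = 268 - 12 \sqrt{5}$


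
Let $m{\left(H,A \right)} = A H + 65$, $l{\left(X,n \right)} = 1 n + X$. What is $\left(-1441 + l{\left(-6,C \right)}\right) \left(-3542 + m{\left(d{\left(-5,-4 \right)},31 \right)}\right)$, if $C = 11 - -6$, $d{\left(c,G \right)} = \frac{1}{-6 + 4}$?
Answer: $4994275$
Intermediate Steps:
$d{\left(c,G \right)} = - \frac{1}{2}$ ($d{\left(c,G \right)} = \frac{1}{-2} = - \frac{1}{2}$)
$C = 17$ ($C = 11 + 6 = 17$)
$l{\left(X,n \right)} = X + n$ ($l{\left(X,n \right)} = n + X = X + n$)
$m{\left(H,A \right)} = 65 + A H$
$\left(-1441 + l{\left(-6,C \right)}\right) \left(-3542 + m{\left(d{\left(-5,-4 \right)},31 \right)}\right) = \left(-1441 + \left(-6 + 17\right)\right) \left(-3542 + \left(65 + 31 \left(- \frac{1}{2}\right)\right)\right) = \left(-1441 + 11\right) \left(-3542 + \left(65 - \frac{31}{2}\right)\right) = - 1430 \left(-3542 + \frac{99}{2}\right) = \left(-1430\right) \left(- \frac{6985}{2}\right) = 4994275$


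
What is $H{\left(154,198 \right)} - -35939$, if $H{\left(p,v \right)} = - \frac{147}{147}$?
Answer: $35938$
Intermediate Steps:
$H{\left(p,v \right)} = -1$ ($H{\left(p,v \right)} = \left(-147\right) \frac{1}{147} = -1$)
$H{\left(154,198 \right)} - -35939 = -1 - -35939 = -1 + 35939 = 35938$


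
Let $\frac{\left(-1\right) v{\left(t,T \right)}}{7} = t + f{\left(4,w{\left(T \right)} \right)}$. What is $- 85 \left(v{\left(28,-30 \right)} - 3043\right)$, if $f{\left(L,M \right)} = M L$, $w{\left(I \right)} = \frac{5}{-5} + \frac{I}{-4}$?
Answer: $290785$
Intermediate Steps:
$w{\left(I \right)} = -1 - \frac{I}{4}$ ($w{\left(I \right)} = 5 \left(- \frac{1}{5}\right) + I \left(- \frac{1}{4}\right) = -1 - \frac{I}{4}$)
$f{\left(L,M \right)} = L M$
$v{\left(t,T \right)} = 28 - 7 t + 7 T$ ($v{\left(t,T \right)} = - 7 \left(t + 4 \left(-1 - \frac{T}{4}\right)\right) = - 7 \left(t - \left(4 + T\right)\right) = - 7 \left(-4 + t - T\right) = 28 - 7 t + 7 T$)
$- 85 \left(v{\left(28,-30 \right)} - 3043\right) = - 85 \left(\left(28 - 196 + 7 \left(-30\right)\right) - 3043\right) = - 85 \left(\left(28 - 196 - 210\right) - 3043\right) = - 85 \left(-378 - 3043\right) = \left(-85\right) \left(-3421\right) = 290785$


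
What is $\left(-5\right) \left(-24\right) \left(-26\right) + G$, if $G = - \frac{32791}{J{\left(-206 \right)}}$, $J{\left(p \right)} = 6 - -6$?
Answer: $- \frac{70231}{12} \approx -5852.6$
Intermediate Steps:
$J{\left(p \right)} = 12$ ($J{\left(p \right)} = 6 + 6 = 12$)
$G = - \frac{32791}{12} \approx -2732.6$
$\left(-5\right) \left(-24\right) \left(-26\right) + G = \left(-5\right) \left(-24\right) \left(-26\right) - \frac{32791}{12} = 120 \left(-26\right) - \frac{32791}{12} = -3120 - \frac{32791}{12} = - \frac{70231}{12}$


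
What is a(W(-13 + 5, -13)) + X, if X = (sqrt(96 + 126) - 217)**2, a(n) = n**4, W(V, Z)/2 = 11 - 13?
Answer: 47567 - 434*sqrt(222) ≈ 41101.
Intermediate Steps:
W(V, Z) = -4 (W(V, Z) = 2*(11 - 13) = 2*(-2) = -4)
X = (-217 + sqrt(222))**2 (X = (sqrt(222) - 217)**2 = (-217 + sqrt(222))**2 ≈ 40845.)
a(W(-13 + 5, -13)) + X = (-4)**4 + (217 - sqrt(222))**2 = 256 + (217 - sqrt(222))**2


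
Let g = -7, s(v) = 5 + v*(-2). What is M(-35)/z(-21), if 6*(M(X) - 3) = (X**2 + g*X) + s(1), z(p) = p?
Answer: -71/6 ≈ -11.833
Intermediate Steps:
s(v) = 5 - 2*v
M(X) = 7/2 - 7*X/6 + X**2/6 (M(X) = 3 + ((X**2 - 7*X) + (5 - 2*1))/6 = 3 + ((X**2 - 7*X) + (5 - 2))/6 = 3 + ((X**2 - 7*X) + 3)/6 = 3 + (3 + X**2 - 7*X)/6 = 3 + (1/2 - 7*X/6 + X**2/6) = 7/2 - 7*X/6 + X**2/6)
M(-35)/z(-21) = (7/2 - 7/6*(-35) + (1/6)*(-35)**2)/(-21) = (7/2 + 245/6 + (1/6)*1225)*(-1/21) = (7/2 + 245/6 + 1225/6)*(-1/21) = (497/2)*(-1/21) = -71/6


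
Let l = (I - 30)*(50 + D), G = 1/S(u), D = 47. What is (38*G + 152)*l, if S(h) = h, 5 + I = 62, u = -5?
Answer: 1890918/5 ≈ 3.7818e+5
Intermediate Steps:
I = 57 (I = -5 + 62 = 57)
G = -1/5 (G = 1/(-5) = -1/5 ≈ -0.20000)
l = 2619 (l = (57 - 30)*(50 + 47) = 27*97 = 2619)
(38*G + 152)*l = (38*(-1/5) + 152)*2619 = (-38/5 + 152)*2619 = (722/5)*2619 = 1890918/5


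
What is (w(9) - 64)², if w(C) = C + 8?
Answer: 2209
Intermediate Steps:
w(C) = 8 + C
(w(9) - 64)² = ((8 + 9) - 64)² = (17 - 64)² = (-47)² = 2209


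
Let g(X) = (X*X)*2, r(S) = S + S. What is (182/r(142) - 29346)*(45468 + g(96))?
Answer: -1875168450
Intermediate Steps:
r(S) = 2*S
g(X) = 2*X² (g(X) = X²*2 = 2*X²)
(182/r(142) - 29346)*(45468 + g(96)) = (182/((2*142)) - 29346)*(45468 + 2*96²) = (182/284 - 29346)*(45468 + 2*9216) = (182*(1/284) - 29346)*(45468 + 18432) = (91/142 - 29346)*63900 = -4167041/142*63900 = -1875168450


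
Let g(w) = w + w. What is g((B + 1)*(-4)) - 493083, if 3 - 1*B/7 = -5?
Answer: -493539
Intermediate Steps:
B = 56 (B = 21 - 7*(-5) = 21 + 35 = 56)
g(w) = 2*w
g((B + 1)*(-4)) - 493083 = 2*((56 + 1)*(-4)) - 493083 = 2*(57*(-4)) - 493083 = 2*(-228) - 493083 = -456 - 493083 = -493539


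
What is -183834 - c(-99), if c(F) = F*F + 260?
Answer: -193895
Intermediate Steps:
c(F) = 260 + F² (c(F) = F² + 260 = 260 + F²)
-183834 - c(-99) = -183834 - (260 + (-99)²) = -183834 - (260 + 9801) = -183834 - 1*10061 = -183834 - 10061 = -193895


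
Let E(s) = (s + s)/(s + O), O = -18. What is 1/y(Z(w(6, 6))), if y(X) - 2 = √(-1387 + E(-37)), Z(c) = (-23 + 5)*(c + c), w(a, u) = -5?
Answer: 110/76431 - I*√4191605/76431 ≈ 0.0014392 - 0.026787*I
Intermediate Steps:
Z(c) = -36*c
E(s) = 2*s/(-18 + s) (E(s) = (s + s)/(s - 18) = (2*s)/(-18 + s) = 2*s/(-18 + s))
y(X) = 2 + I*√4191605/55 (y(X) = 2 + √(-1387 + 2*(-37)/(-18 - 37)) = 2 + √(-1387 + 2*(-37)/(-55)) = 2 + √(-1387 + 2*(-37)*(-1/55)) = 2 + √(-1387 + 74/55) = 2 + √(-76211/55) = 2 + I*√4191605/55)
1/y(Z(w(6, 6))) = 1/(2 + I*√4191605/55)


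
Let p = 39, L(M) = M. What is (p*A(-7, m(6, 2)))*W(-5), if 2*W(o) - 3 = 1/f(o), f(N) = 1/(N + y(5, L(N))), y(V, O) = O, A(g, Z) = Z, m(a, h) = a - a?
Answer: 0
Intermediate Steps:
m(a, h) = 0
f(N) = 1/(2*N) (f(N) = 1/(N + N) = 1/(2*N))
W(o) = 3/2 + o (W(o) = 3/2 + 1/(2*((1/(2*o)))) = 3/2 + (2*o)/2 = 3/2 + o)
(p*A(-7, m(6, 2)))*W(-5) = (39*0)*(3/2 - 5) = 0*(-7/2) = 0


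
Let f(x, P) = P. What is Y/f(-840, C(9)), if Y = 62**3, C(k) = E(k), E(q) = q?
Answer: 238328/9 ≈ 26481.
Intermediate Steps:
C(k) = k
Y = 238328
Y/f(-840, C(9)) = 238328/9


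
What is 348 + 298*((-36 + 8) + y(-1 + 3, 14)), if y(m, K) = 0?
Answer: -7996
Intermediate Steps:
348 + 298*((-36 + 8) + y(-1 + 3, 14)) = 348 + 298*((-36 + 8) + 0) = 348 + 298*(-28 + 0) = 348 + 298*(-28) = 348 - 8344 = -7996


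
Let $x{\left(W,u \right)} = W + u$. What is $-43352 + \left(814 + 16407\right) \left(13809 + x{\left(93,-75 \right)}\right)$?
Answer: $238071415$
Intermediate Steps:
$-43352 + \left(814 + 16407\right) \left(13809 + x{\left(93,-75 \right)}\right) = -43352 + \left(814 + 16407\right) \left(13809 + \left(93 - 75\right)\right) = -43352 + 17221 \left(13809 + 18\right) = -43352 + 17221 \cdot 13827 = -43352 + 238114767 = 238071415$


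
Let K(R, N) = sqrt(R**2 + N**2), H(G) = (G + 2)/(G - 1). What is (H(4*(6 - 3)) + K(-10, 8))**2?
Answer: 20040/121 + 56*sqrt(41)/11 ≈ 198.22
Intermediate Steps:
H(G) = (2 + G)/(-1 + G)
K(R, N) = sqrt(N**2 + R**2)
(H(4*(6 - 3)) + K(-10, 8))**2 = ((2 + 4*(6 - 3))/(-1 + 4*(6 - 3)) + sqrt(8**2 + (-10)**2))**2 = ((2 + 4*3)/(-1 + 4*3) + sqrt(64 + 100))**2 = ((2 + 12)/(-1 + 12) + sqrt(164))**2 = (14/11 + 2*sqrt(41))**2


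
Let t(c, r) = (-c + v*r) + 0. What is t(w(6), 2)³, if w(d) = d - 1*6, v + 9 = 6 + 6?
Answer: 216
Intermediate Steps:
v = 3 (v = -9 + (6 + 6) = -9 + 12 = 3)
w(d) = -6 + d (w(d) = d - 6 = -6 + d)
t(c, r) = -c + 3*r (t(c, r) = (-c + 3*r) + 0 = -c + 3*r)
t(w(6), 2)³ = (-(-6 + 6) + 3*2)³ = (-1*0 + 6)³ = (0 + 6)³ = 6³ = 216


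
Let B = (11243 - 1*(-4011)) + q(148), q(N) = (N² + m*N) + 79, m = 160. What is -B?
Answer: -60917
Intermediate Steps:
q(N) = 79 + N² + 160*N (q(N) = (N² + 160*N) + 79 = 79 + N² + 160*N)
B = 60917 (B = (11243 - 1*(-4011)) + (79 + 148² + 160*148) = (11243 + 4011) + (79 + 21904 + 23680) = 15254 + 45663 = 60917)
-B = -1*60917 = -60917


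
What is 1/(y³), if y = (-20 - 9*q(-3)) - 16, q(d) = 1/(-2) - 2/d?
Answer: -8/421875 ≈ -1.8963e-5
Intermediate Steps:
q(d) = -½ - 2/d (q(d) = 1*(-½) - 2/d = -½ - 2/d)
y = -75/2 (y = (-20 - 9*(-4 - 1*(-3))/(2*(-3))) - 16 = (-20 - 9*(-1)*(-4 + 3)/(2*3)) - 16 = (-20 - 9*(-1)*(-1)/(2*3)) - 16 = (-20 - 9*⅙) - 16 = (-20 - 3/2) - 16 = -43/2 - 16 = -75/2 ≈ -37.500)
1/(y³) = 1/((-75/2)³) = 1/(-421875/8) = -8/421875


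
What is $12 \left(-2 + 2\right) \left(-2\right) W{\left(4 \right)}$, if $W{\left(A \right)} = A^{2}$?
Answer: $0$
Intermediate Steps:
$12 \left(-2 + 2\right) \left(-2\right) W{\left(4 \right)} = 12 \left(-2 + 2\right) \left(-2\right) 4^{2} = 12 \cdot 0 \left(-2\right) 16 = 12 \cdot 0 \cdot 16 = 0 \cdot 16 = 0$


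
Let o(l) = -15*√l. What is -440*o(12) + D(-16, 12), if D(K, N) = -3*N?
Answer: -36 + 13200*√3 ≈ 22827.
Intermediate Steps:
-440*o(12) + D(-16, 12) = -(-6600)*√12 - 3*12 = -(-6600)*2*√3 - 36 = -(-13200)*√3 - 36 = 13200*√3 - 36 = -36 + 13200*√3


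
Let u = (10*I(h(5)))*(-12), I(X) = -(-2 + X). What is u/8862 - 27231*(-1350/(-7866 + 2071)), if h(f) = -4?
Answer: -10859589570/1711843 ≈ -6343.8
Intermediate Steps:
I(X) = 2 - X
u = -720 (u = (10*(2 - 1*(-4)))*(-12) = (10*(2 + 4))*(-12) = (10*6)*(-12) = 60*(-12) = -720)
u/8862 - 27231*(-1350/(-7866 + 2071)) = -720/8862 - 27231*(-1350/(-7866 + 2071)) = -720*1/8862 - 27231/((-5795*(-1/1350))) = -120/1477 - 27231/1159/270 = -120/1477 - 27231*270/1159 = -120/1477 - 7352370/1159 = -10859589570/1711843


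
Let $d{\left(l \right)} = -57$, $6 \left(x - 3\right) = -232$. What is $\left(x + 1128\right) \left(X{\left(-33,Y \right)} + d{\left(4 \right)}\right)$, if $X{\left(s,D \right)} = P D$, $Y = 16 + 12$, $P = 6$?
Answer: $121249$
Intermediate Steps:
$x = - \frac{107}{3}$ ($x = 3 + \frac{1}{6} \left(-232\right) = 3 - \frac{116}{3} = - \frac{107}{3} \approx -35.667$)
$Y = 28$
$X{\left(s,D \right)} = 6 D$
$\left(x + 1128\right) \left(X{\left(-33,Y \right)} + d{\left(4 \right)}\right) = \left(- \frac{107}{3} + 1128\right) \left(6 \cdot 28 - 57\right) = \frac{3277 \left(168 - 57\right)}{3} = \frac{3277}{3} \cdot 111 = 121249$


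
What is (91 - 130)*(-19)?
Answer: 741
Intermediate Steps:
(91 - 130)*(-19) = -39*(-19) = 741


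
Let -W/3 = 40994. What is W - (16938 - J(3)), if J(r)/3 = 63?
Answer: -139731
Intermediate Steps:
W = -122982 (W = -3*40994 = -122982)
J(r) = 189 (J(r) = 3*63 = 189)
W - (16938 - J(3)) = -122982 - (16938 - 1*189) = -122982 - (16938 - 189) = -122982 - 1*16749 = -122982 - 16749 = -139731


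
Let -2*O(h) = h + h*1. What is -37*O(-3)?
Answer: -111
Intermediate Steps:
O(h) = -h (O(h) = -(h + h*1)/2 = -(h + h)/2 = -h)
-37*O(-3) = -(-37)*(-3) = -37*3 = -111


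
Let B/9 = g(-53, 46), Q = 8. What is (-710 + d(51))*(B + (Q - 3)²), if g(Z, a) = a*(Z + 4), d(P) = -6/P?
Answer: 244590792/17 ≈ 1.4388e+7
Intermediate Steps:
g(Z, a) = a*(4 + Z)
B = -20286 (B = 9*(46*(4 - 53)) = 9*(46*(-49)) = 9*(-2254) = -20286)
(-710 + d(51))*(B + (Q - 3)²) = (-710 - 6/51)*(-20286 + (8 - 3)²) = (-710 - 6*1/51)*(-20286 + 5²) = (-710 - 2/17)*(-20286 + 25) = -12072/17*(-20261) = 244590792/17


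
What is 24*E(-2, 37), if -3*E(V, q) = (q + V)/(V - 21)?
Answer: 280/23 ≈ 12.174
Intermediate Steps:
E(V, q) = -(V + q)/(3*(-21 + V)) (E(V, q) = -(q + V)/(3*(V - 21)) = -(V + q)/(3*(-21 + V)))
24*E(-2, 37) = 24*((-1*(-2) - 1*37)/(3*(-21 - 2))) = 24*((1/3)*(2 - 37)/(-23)) = 24*((1/3)*(-1/23)*(-35)) = 24*(35/69) = 280/23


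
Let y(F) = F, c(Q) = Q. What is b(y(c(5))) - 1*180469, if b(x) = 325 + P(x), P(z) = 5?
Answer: -180139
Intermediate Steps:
b(x) = 330 (b(x) = 325 + 5 = 330)
b(y(c(5))) - 1*180469 = 330 - 1*180469 = 330 - 180469 = -180139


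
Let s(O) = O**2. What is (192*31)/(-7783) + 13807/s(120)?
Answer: 21751081/112075200 ≈ 0.19408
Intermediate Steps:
(192*31)/(-7783) + 13807/s(120) = (192*31)/(-7783) + 13807/(120**2) = 5952*(-1/7783) + 13807/14400 = -5952/7783 + 13807*(1/14400) = -5952/7783 + 13807/14400 = 21751081/112075200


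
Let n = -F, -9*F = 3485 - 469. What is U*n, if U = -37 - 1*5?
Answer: -42224/3 ≈ -14075.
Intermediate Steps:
U = -42 (U = -37 - 5 = -42)
F = -3016/9 (F = -(3485 - 469)/9 = -1/9*3016 = -3016/9 ≈ -335.11)
n = 3016/9 (n = -1*(-3016/9) = 3016/9 ≈ 335.11)
U*n = -42*3016/9 = -42224/3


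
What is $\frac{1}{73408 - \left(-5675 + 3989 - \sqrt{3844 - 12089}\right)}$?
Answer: $\frac{75094}{5639117081} - \frac{i \sqrt{8245}}{5639117081} \approx 1.3317 \cdot 10^{-5} - 1.6102 \cdot 10^{-8} i$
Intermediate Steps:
$\frac{1}{73408 - \left(-5675 + 3989 - \sqrt{3844 - 12089}\right)} = \frac{1}{73408 + \left(\sqrt{-8245} - \left(-5675 + 3989\right)\right)} = \frac{1}{73408 + \left(i \sqrt{8245} - -1686\right)} = \frac{1}{73408 + \left(i \sqrt{8245} + 1686\right)} = \frac{1}{73408 + \left(1686 + i \sqrt{8245}\right)} = \frac{1}{75094 + i \sqrt{8245}}$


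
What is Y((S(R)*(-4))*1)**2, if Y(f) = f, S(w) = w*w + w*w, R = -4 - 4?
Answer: 262144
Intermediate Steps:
R = -8
S(w) = 2*w**2 (S(w) = w**2 + w**2 = 2*w**2)
Y((S(R)*(-4))*1)**2 = (((2*(-8)**2)*(-4))*1)**2 = (((2*64)*(-4))*1)**2 = ((128*(-4))*1)**2 = (-512*1)**2 = (-512)**2 = 262144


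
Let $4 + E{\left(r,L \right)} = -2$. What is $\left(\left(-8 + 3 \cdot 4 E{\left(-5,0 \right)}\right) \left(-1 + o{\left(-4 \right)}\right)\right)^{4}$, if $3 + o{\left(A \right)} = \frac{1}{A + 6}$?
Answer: $6146560000$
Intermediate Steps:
$o{\left(A \right)} = -3 + \frac{1}{6 + A}$ ($o{\left(A \right)} = -3 + \frac{1}{A + 6} = -3 + \frac{1}{6 + A}$)
$E{\left(r,L \right)} = -6$ ($E{\left(r,L \right)} = -4 - 2 = -6$)
$\left(\left(-8 + 3 \cdot 4 E{\left(-5,0 \right)}\right) \left(-1 + o{\left(-4 \right)}\right)\right)^{4} = \left(\left(-8 + 3 \cdot 4 \left(-6\right)\right) \left(-1 + \frac{-17 - -12}{6 - 4}\right)\right)^{4} = \left(\left(-8 + 12 \left(-6\right)\right) \left(-1 + \frac{-17 + 12}{2}\right)\right)^{4} = \left(\left(-8 - 72\right) \left(-1 + \frac{1}{2} \left(-5\right)\right)\right)^{4} = \left(- 80 \left(-1 - \frac{5}{2}\right)\right)^{4} = \left(\left(-80\right) \left(- \frac{7}{2}\right)\right)^{4} = 280^{4} = 6146560000$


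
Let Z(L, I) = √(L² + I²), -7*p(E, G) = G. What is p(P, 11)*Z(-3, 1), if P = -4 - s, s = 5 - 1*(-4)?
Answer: -11*√10/7 ≈ -4.9693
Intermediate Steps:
s = 9 (s = 5 + 4 = 9)
P = -13 (P = -4 - 1*9 = -4 - 9 = -13)
p(E, G) = -G/7
Z(L, I) = √(I² + L²)
p(P, 11)*Z(-3, 1) = (-⅐*11)*√(1² + (-3)²) = -11*√(1 + 9)/7 = -11*√10/7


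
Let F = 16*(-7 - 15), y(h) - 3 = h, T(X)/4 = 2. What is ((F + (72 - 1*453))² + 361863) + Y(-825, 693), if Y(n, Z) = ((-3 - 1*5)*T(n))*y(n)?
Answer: 951760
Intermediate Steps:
T(X) = 8 (T(X) = 4*2 = 8)
y(h) = 3 + h
F = -352 (F = 16*(-22) = -352)
Y(n, Z) = -192 - 64*n (Y(n, Z) = ((-3 - 1*5)*8)*(3 + n) = ((-3 - 5)*8)*(3 + n) = (-8*8)*(3 + n) = -64*(3 + n) = -192 - 64*n)
((F + (72 - 1*453))² + 361863) + Y(-825, 693) = ((-352 + (72 - 1*453))² + 361863) + (-192 - 64*(-825)) = ((-352 + (72 - 453))² + 361863) + (-192 + 52800) = ((-352 - 381)² + 361863) + 52608 = ((-733)² + 361863) + 52608 = (537289 + 361863) + 52608 = 899152 + 52608 = 951760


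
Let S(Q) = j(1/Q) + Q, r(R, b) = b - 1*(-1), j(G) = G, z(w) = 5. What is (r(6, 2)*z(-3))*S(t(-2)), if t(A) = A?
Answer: -75/2 ≈ -37.500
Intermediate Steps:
r(R, b) = 1 + b (r(R, b) = b + 1 = 1 + b)
S(Q) = Q + 1/Q (S(Q) = 1/Q + Q = Q + 1/Q)
(r(6, 2)*z(-3))*S(t(-2)) = ((1 + 2)*5)*(-2 + 1/(-2)) = (3*5)*(-2 - 1/2) = 15*(-5/2) = -75/2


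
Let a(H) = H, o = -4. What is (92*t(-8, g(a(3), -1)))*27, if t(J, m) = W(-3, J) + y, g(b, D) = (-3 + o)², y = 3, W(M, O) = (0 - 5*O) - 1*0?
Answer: 106812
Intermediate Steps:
W(M, O) = -5*O (W(M, O) = -5*O + 0 = -5*O)
g(b, D) = 49 (g(b, D) = (-3 - 4)² = (-7)² = 49)
t(J, m) = 3 - 5*J (t(J, m) = -5*J + 3 = 3 - 5*J)
(92*t(-8, g(a(3), -1)))*27 = (92*(3 - 5*(-8)))*27 = (92*(3 + 40))*27 = (92*43)*27 = 3956*27 = 106812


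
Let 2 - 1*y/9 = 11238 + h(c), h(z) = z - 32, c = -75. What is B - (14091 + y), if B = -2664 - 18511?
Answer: 64895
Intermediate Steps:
h(z) = -32 + z
y = -100161 (y = 18 - 9*(11238 + (-32 - 75)) = 18 - 9*(11238 - 107) = 18 - 9*11131 = 18 - 100179 = -100161)
B = -21175
B - (14091 + y) = -21175 - (14091 - 100161) = -21175 - 1*(-86070) = -21175 + 86070 = 64895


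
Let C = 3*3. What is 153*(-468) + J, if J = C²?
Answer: -71523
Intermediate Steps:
C = 9
J = 81 (J = 9² = 81)
153*(-468) + J = 153*(-468) + 81 = -71604 + 81 = -71523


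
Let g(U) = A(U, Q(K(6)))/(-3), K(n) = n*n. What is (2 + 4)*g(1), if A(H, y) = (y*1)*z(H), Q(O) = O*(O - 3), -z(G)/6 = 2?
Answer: 28512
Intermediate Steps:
K(n) = n²
z(G) = -12 (z(G) = -6*2 = -12)
Q(O) = O*(-3 + O)
A(H, y) = -12*y (A(H, y) = (y*1)*(-12) = y*(-12) = -12*y)
g(U) = 4752 (g(U) = -12*6²*(-3 + 6²)/(-3) = -432*(-3 + 36)*(-⅓) = -432*33*(-⅓) = -12*1188*(-⅓) = -14256*(-⅓) = 4752)
(2 + 4)*g(1) = (2 + 4)*4752 = 6*4752 = 28512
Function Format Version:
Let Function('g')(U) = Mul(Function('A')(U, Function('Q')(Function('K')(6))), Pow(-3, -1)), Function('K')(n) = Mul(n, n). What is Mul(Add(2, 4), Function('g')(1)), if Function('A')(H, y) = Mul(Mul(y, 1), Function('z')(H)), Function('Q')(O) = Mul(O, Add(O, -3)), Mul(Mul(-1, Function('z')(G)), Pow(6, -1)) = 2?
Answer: 28512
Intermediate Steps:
Function('K')(n) = Pow(n, 2)
Function('z')(G) = -12 (Function('z')(G) = Mul(-6, 2) = -12)
Function('Q')(O) = Mul(O, Add(-3, O))
Function('A')(H, y) = Mul(-12, y) (Function('A')(H, y) = Mul(Mul(y, 1), -12) = Mul(y, -12) = Mul(-12, y))
Function('g')(U) = 4752 (Function('g')(U) = Mul(Mul(-12, Mul(Pow(6, 2), Add(-3, Pow(6, 2)))), Pow(-3, -1)) = Mul(Mul(-12, Mul(36, Add(-3, 36))), Rational(-1, 3)) = Mul(Mul(-12, Mul(36, 33)), Rational(-1, 3)) = Mul(Mul(-12, 1188), Rational(-1, 3)) = Mul(-14256, Rational(-1, 3)) = 4752)
Mul(Add(2, 4), Function('g')(1)) = Mul(Add(2, 4), 4752) = Mul(6, 4752) = 28512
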